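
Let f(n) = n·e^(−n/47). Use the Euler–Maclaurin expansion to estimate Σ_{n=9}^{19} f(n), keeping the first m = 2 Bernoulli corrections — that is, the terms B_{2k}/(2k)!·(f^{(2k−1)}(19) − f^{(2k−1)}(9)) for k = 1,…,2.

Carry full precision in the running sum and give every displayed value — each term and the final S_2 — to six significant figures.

S_2 ≈ 112.848

∫_9^19 x·e^(−x/47) dx evaluates to 102.814.
½[f(9) + f(19)] = ½[7.43156 + 12.6820] = 10.0568.
So far: 112.871.
Order-1 term: 1/12 · (0.397644 − 0.667610) = -0.0224972.
Running total after k=1: 112.848.
Order-2 term: −1/720 · (0.000784333 − 0.00104983) = 3.68741e-07.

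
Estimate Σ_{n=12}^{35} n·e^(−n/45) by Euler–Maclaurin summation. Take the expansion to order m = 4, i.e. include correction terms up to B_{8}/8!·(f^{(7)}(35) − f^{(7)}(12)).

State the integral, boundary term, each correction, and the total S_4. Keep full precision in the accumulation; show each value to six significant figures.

S_4 ≈ 323.270

Integral: ∫_12^35 x·e^(−x/45) dx = 310.673.
Endpoint term: (f(12) + f(35))/2 = (9.19114 + 16.0799)/2 = 12.6355.
Integral + boundary = 323.309.
Order-1 term: 1/12 · (0.102095 − 0.561681) = -0.0382988.
Partial sum through k=1: 323.270.
Order-2 term: −1/720 · (0.000504171 − 0.00103385) = 7.35659e-07.
Partial sum through k=2: 323.270.
Order-3 term: 1/30240 · (4.73049e-07 − 8.84108e-07) = -1.35932e-11.
Partial sum through k=3: 323.270.
Order-4 term: −1/1209600 · (3.44259e-10 − 6.21074e-10) = 2.28848e-16.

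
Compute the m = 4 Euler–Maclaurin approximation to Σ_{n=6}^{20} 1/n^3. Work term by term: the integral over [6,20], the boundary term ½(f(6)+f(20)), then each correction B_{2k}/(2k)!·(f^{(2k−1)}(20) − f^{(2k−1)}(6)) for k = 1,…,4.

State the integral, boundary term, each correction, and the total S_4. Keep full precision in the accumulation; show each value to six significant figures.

S_4 ≈ 0.0152058

∫_6^20 1/x^3 dx evaluates to 0.0126389.
½[f(6) + f(20)] = ½[0.00462963 + 0.000125000] = 0.00237731.
Integral + boundary = 0.0150162.
Order-1 term: 1/12 · (-1.87500e-05 − (-0.00231481)) = 0.000191339.
Running total after k=1: 0.0152075.
Order-2 term: −1/720 · (-9.37500e-07 − (-0.00128601)) = -1.78482e-06.
Running total after k=2: 0.0152058.
Order-3 term: 1/30240 · (-9.84375e-08 − (-0.00150034)) = 4.96113e-08.
Running total after k=3: 0.0152058.
Order-4 term: −1/1209600 · (-1.77188e-08 − (-0.00300069)) = -2.48071e-09.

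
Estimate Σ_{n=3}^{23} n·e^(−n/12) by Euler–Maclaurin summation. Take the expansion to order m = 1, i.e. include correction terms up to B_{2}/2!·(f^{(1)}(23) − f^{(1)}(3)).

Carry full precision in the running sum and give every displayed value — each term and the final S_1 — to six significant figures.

S_1 ≈ 81.2035

∫_3^23 x·e^(−x/12) dx evaluates to 78.4036.
Endpoint term: (f(3) + f(23))/2 = (2.33640 + 3.38322)/2 = 2.85981.
Integral + boundary = 81.2634.
k=1: B_{2}/(2)! × [f^{(1)}(23) − f^{(1)}(3)] = 1/12 × (-0.134838 − 0.584101) = -0.0599116.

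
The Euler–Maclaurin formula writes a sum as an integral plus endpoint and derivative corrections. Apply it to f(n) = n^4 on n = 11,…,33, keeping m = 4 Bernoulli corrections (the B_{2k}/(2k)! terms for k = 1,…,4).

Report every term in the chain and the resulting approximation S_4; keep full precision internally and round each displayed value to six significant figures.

∫_11^33 x^4 dx evaluates to 7.79487e+06.
Boundary: ½(f(11) + f(33)) = ½(14641.0 + 1.18592e+06) = 600281.
So far: 8.39515e+06.
Correction k=1: B_{2}/2! · (f^{(1)}(33) − f^{(1)}(11)) = 1/12 · (143748 − 5324.00) = 11535.3.
Running total after k=1: 8.40668e+06.
Correction k=2: B_{4}/4! · (f^{(3)}(33) − f^{(3)}(11)) = −1/720 · (792.000 − 264.000) = -0.733333.
Running total after k=2: 8.40668e+06.
Correction k=3: B_{6}/6! · (f^{(5)}(33) − f^{(5)}(11)) = 1/30240 · (0.00000 − 0.00000) = 0.00000.
Running total after k=3: 8.40668e+06.
Correction k=4: B_{8}/8! · (f^{(7)}(33) − f^{(7)}(11)) = −1/1209600 · (0.00000 − 0.00000) = 0.00000.

S_4 ≈ 8.40668e+06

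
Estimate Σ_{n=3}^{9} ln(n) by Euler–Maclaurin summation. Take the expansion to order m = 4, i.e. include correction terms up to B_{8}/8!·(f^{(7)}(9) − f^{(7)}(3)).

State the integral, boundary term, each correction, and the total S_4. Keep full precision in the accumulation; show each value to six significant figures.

The integral term ∫_3^9 ln(x) dx = 10.4792.
Boundary: ½(f(3) + f(9)) = ½(1.09861 + 2.19722) = 1.64792.
So far: 12.1271.
Correction k=1: B_{2}/2! · (f^{(1)}(9) − f^{(1)}(3)) = 1/12 · (0.111111 − 0.333333) = -0.0185185.
Partial sum through k=1: 12.1086.
Correction k=2: B_{4}/4! · (f^{(3)}(9) − f^{(3)}(3)) = −1/720 · (0.00274348 − 0.0740741) = 9.90703e-05.
Partial sum through k=2: 12.1087.
Correction k=3: B_{6}/6! · (f^{(5)}(9) − f^{(5)}(3)) = 1/30240 · (0.000406442 − 0.0987654) = -3.25261e-06.
Partial sum through k=3: 12.1087.
Correction k=4: B_{8}/8! · (f^{(7)}(9) − f^{(7)}(3)) = −1/1209600 · (0.000150534 − 0.329218) = 2.72047e-07.

S_4 ≈ 12.1087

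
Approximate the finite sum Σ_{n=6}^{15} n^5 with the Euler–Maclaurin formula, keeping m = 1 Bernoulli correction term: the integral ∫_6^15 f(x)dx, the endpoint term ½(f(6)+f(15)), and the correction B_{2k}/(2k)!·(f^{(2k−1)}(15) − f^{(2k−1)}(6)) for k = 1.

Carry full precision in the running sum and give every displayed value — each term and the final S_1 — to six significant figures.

S_1 ≈ 2.29479e+06

∫_6^15 x^5 dx evaluates to 1.89066e+06.
Endpoint term: (f(6) + f(15))/2 = (7776.00 + 759375)/2 = 383576.
So far: 2.27424e+06.
Order-1 term: 1/12 · (253125 − 6480.00) = 20553.8.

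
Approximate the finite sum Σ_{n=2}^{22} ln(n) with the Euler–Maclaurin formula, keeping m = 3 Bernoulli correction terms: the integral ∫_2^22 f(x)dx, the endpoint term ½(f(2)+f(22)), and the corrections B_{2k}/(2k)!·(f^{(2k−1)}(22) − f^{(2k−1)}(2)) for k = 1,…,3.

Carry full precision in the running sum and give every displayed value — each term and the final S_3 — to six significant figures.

S_3 ≈ 48.4712

∫_2^22 ln(x) dx evaluates to 46.6166.
Boundary: ½(f(2) + f(22)) = ½(0.693147 + 3.09104) = 1.89209.
Running total after boundary: 48.5087.
k=1: B_{2}/(2)! × [f^{(1)}(22) − f^{(1)}(2)] = 1/12 × (0.0454545 − 0.500000) = -0.0378788.
Running total after k=1: 48.4709.
k=2: B_{4}/(4)! × [f^{(3)}(22) − f^{(3)}(2)] = −1/720 × (0.000187829 − 0.250000) = 0.000346961.
Running total after k=2: 48.4712.
k=3: B_{6}/(6)! × [f^{(5)}(22) − f^{(5)}(2)] = 1/30240 × (4.65691e-06 − 0.750000) = -2.48014e-05.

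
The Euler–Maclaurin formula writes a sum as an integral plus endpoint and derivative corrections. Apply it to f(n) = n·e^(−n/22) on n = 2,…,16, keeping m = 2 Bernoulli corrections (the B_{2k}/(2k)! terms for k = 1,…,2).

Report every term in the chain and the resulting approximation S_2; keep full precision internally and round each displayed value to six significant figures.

∫_2^16 x·e^(−x/22) dx evaluates to 78.1410.
Endpoint term: (f(2) + f(16))/2 = (1.82620 + 7.73160)/2 = 4.77890.
Running total after boundary: 82.9199.
Order-1 term: 1/12 · (0.131789 − 0.830092) = -0.0581919.
After k=1: 82.8617.
Order-2 term: −1/720 · (0.00226909 − 0.00548821) = 4.47100e-06.

S_2 ≈ 82.8617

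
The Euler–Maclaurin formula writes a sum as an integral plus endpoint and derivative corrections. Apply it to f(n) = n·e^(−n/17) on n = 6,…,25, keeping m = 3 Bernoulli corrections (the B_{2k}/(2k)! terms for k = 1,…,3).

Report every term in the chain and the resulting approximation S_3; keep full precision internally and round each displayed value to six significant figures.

The integral term ∫_6^25 x·e^(−x/17) dx = 110.654.
Endpoint term: (f(6) + f(25))/2 = (4.21571 + 5.74476)/2 = 4.98023.
Integral + boundary = 115.634.
Correction k=1: B_{2}/2! · (f^{(1)}(25) − f^{(1)}(6)) = 1/12 · (-0.108137 − 0.454636) = -0.0468977.
After k=1: 115.587.
Correction k=2: B_{4}/4! · (f^{(3)}(25) − f^{(3)}(6)) = −1/720 · (0.00121607 − 0.00643555) = 7.24927e-06.
After k=2: 115.587.
Correction k=3: B_{6}/6! · (f^{(5)}(25) − f^{(5)}(6)) = 1/30240 · (9.71043e-06 − 3.90933e-05) = -9.71655e-10.

S_3 ≈ 115.587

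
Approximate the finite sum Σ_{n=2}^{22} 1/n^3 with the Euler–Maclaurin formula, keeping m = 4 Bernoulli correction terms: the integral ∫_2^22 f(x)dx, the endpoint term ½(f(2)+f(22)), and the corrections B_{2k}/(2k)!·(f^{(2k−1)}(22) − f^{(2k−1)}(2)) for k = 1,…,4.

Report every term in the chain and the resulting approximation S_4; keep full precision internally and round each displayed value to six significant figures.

Integral: ∫_2^22 1/x^3 dx = 0.123967.
Endpoint term: (f(2) + f(22))/2 = (0.125000 + 9.39144e-05)/2 = 0.0625470.
Running total after boundary: 0.186514.
Correction k=1: B_{2}/2! · (f^{(1)}(22) − f^{(1)}(2)) = 1/12 · (-1.28065e-05 − (-0.187500)) = 0.0156239.
Partial sum through k=1: 0.202138.
Correction k=2: B_{4}/4! · (f^{(3)}(22) − f^{(3)}(2)) = −1/720 · (-5.29194e-07 − (-0.937500)) = -0.00130208.
Partial sum through k=2: 0.200836.
Correction k=3: B_{6}/6! · (f^{(5)}(22) − f^{(5)}(2)) = 1/30240 · (-4.59218e-08 − (-9.84375)) = 0.000325521.
Partial sum through k=3: 0.201161.
Correction k=4: B_{8}/8! · (f^{(7)}(22) − f^{(7)}(2)) = −1/1209600 · (-6.83135e-09 − (-177.188)) = -0.000146484.

S_4 ≈ 0.201015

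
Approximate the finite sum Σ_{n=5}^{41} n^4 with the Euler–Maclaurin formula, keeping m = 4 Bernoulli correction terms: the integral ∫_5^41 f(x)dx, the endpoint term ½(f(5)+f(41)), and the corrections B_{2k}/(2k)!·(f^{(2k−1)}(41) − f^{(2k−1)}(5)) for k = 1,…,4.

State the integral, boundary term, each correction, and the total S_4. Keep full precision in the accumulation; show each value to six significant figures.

Integral: ∫_5^41 x^4 dx = 2.31706e+07.
Endpoint term: (f(5) + f(41))/2 = (625.000 + 2.82576e+06)/2 = 1.41319e+06.
So far: 2.45838e+07.
k=1: B_{2}/(2)! × [f^{(1)}(41) − f^{(1)}(5)] = 1/12 × (275684 − 500.000) = 22932.0.
Running total after k=1: 2.46067e+07.
k=2: B_{4}/(4)! × [f^{(3)}(41) − f^{(3)}(5)] = −1/720 × (984.000 − 120.000) = -1.20000.
Running total after k=2: 2.46067e+07.
k=3: B_{6}/(6)! × [f^{(5)}(41) − f^{(5)}(5)] = 1/30240 × (0.00000 − 0.00000) = 0.00000.
Running total after k=3: 2.46067e+07.
k=4: B_{8}/(8)! × [f^{(7)}(41) − f^{(7)}(5)] = −1/1209600 × (0.00000 − 0.00000) = 0.00000.

S_4 ≈ 2.46067e+07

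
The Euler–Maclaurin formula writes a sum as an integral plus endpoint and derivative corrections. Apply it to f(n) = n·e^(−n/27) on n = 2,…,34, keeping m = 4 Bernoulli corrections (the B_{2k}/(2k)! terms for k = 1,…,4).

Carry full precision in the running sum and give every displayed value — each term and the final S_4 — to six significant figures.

S_4 ≈ 265.248

∫_2^34 x·e^(−x/27) dx evaluates to 259.572.
Boundary: ½(f(2) + f(34)) = ½(1.85721 + 9.65138) = 5.75429.
So far: 265.326.
k=1: B_{2}/(2)! × [f^{(1)}(34) − f^{(1)}(2)] = 1/12 × (-0.0735944 − 0.859818) = -0.0777843.
After k=1: 265.248.
k=2: B_{4}/(4)! × [f^{(3)}(34) − f^{(3)}(2)] = −1/720 × (0.000677824 − 0.00372706) = 4.23504e-06.
After k=2: 265.248.
k=3: B_{6}/(6)! × [f^{(5)}(34) − f^{(5)}(2)] = 1/30240 × (1.99808e-06 − 8.60722e-06) = -2.18556e-10.
After k=3: 265.248.
k=4: B_{8}/(8)! × [f^{(7)}(34) − f^{(7)}(2)] = −1/1209600 × (4.20626e-09 − 1.66007e-08) = 1.02467e-14.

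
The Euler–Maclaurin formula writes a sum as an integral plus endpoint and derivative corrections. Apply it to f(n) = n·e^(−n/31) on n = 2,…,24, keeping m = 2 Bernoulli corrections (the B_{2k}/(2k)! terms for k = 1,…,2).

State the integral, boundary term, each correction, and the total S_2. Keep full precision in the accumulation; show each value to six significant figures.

S_2 ≈ 179.356

∫_2^24 x·e^(−x/31) dx evaluates to 172.950.
Endpoint term: (f(2) + f(24))/2 = (1.87504 + 11.0658)/2 = 6.47043.
So far: 179.421.
Correction k=1: B_{2}/2! · (f^{(1)}(24) − f^{(1)}(2)) = 1/12 · (0.104114 − 0.877036) = -0.0644102.
After k=1: 179.356.
Correction k=2: B_{4}/4! · (f^{(3)}(24) − f^{(3)}(2)) = −1/720 · (0.00106791 − 0.00286376) = 2.49424e-06.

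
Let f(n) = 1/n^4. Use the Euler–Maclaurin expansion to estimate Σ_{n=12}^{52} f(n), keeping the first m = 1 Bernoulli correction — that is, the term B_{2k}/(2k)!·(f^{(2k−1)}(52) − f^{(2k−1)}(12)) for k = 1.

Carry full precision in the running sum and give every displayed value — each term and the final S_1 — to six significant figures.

S_1 ≈ 0.000216050

The integral term ∫_12^52 1/x^4 dx = 0.000190531.
Endpoint term: (f(12) + f(52))/2 = (4.82253e-05 + 1.36769e-07)/2 = 2.41810e-05.
So far: 0.000214712.
Order-1 term: 1/12 · (-1.05207e-08 − (-1.60751e-05)) = 1.33872e-06.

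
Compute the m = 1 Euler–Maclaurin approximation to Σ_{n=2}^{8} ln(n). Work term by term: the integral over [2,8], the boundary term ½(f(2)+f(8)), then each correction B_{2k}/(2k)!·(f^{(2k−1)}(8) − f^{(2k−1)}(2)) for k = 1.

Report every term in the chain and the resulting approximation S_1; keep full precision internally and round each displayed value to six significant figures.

The integral term ∫_2^8 ln(x) dx = 9.24924.
Boundary: ½(f(2) + f(8)) = ½(0.693147 + 2.07944) = 1.38629.
Running total after boundary: 10.6355.
Correction k=1: B_{2}/2! · (f^{(1)}(8) − f^{(1)}(2)) = 1/12 · (0.125000 − 0.500000) = -0.0312500.

S_1 ≈ 10.6043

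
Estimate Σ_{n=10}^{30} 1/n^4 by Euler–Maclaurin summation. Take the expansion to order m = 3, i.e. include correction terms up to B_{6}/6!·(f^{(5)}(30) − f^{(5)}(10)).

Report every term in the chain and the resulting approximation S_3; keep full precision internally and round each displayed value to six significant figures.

The integral term ∫_10^30 1/x^4 dx = 0.000320988.
Boundary: ½(f(10) + f(30)) = ½(0.000100000 + 1.23457e-06) = 5.06173e-05.
So far: 0.000371605.
Correction k=1: B_{2}/2! · (f^{(1)}(30) − f^{(1)}(10)) = 1/12 · (-1.64609e-07 − (-4.00000e-05)) = 3.31962e-06.
Partial sum through k=1: 0.000374925.
Correction k=2: B_{4}/4! · (f^{(3)}(30) − f^{(3)}(10)) = −1/720 · (-5.48697e-09 − (-1.20000e-05)) = -1.66590e-08.
Partial sum through k=2: 0.000374908.
Correction k=3: B_{6}/6! · (f^{(5)}(30) − f^{(5)}(10)) = 1/30240 · (-3.41411e-10 − (-6.72000e-06)) = 2.22211e-10.

S_3 ≈ 0.000374908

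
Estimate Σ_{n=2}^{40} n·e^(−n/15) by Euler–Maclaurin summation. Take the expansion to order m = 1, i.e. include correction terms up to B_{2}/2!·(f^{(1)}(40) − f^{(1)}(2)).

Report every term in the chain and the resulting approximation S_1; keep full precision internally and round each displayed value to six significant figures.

∫_2^40 x·e^(−x/15) dx evaluates to 165.845.
½[f(2) + f(40)] = ½[1.75035 + 2.77934] = 2.26484.
Running total after boundary: 168.110.
Order-1 term: 1/12 · (-0.115806 − 0.758484) = -0.0728574.

S_1 ≈ 168.037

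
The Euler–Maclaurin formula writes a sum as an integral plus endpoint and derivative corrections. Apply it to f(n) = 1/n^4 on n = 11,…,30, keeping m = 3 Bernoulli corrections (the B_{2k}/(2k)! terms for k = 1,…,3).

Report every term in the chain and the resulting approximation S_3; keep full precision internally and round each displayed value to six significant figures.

S_3 ≈ 0.000274908

∫_11^30 1/x^4 dx evaluates to 0.000238093.
Endpoint term: (f(11) + f(30))/2 = (6.83013e-05 + 1.23457e-06)/2 = 3.47680e-05.
Running total after boundary: 0.000272861.
Order-1 term: 1/12 · (-1.64609e-07 − (-2.48369e-05)) = 2.05602e-06.
After k=1: 0.000274917.
Order-2 term: −1/720 · (-5.48697e-09 − (-6.15790e-06)) = -8.54501e-09.
After k=2: 0.000274908.
Order-3 term: 1/30240 · (-3.41411e-10 − (-2.84994e-06)) = 9.42326e-11.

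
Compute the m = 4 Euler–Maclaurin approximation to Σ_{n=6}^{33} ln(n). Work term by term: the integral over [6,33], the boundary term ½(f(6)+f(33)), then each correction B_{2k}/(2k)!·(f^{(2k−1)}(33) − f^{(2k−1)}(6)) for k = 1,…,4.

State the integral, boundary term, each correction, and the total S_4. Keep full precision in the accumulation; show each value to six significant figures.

S_4 ≈ 80.2670

The integral term ∫_6^33 ln(x) dx = 77.6342.
½[f(6) + f(33)] = ½[1.79176 + 3.49651] = 2.64413.
Integral + boundary = 80.2783.
Correction k=1: B_{2}/2! · (f^{(1)}(33) − f^{(1)}(6)) = 1/12 · (0.0303030 − 0.166667) = -0.0113636.
After k=1: 80.2670.
Correction k=2: B_{4}/4! · (f^{(3)}(33) − f^{(3)}(6)) = −1/720 · (5.56529e-05 − 0.00925926) = 1.27828e-05.
After k=2: 80.2670.
Correction k=3: B_{6}/6! · (f^{(5)}(33) − f^{(5)}(6)) = 1/30240 · (6.13256e-07 − 0.00308642) = -1.02044e-07.
After k=3: 80.2670.
Correction k=4: B_{8}/8! · (f^{(7)}(33) − f^{(7)}(6)) = −1/1209600 · (1.68941e-08 − 0.00257202) = 2.12632e-09.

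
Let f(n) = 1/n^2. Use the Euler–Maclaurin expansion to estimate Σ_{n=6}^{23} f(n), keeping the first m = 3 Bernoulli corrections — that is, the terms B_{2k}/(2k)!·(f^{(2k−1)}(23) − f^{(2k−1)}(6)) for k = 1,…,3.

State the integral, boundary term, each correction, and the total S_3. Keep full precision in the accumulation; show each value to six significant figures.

S_3 ≈ 0.138776

The integral term ∫_6^23 1/x^2 dx = 0.123188.
Boundary: ½(f(6) + f(23)) = ½(0.0277778 + 0.00189036) = 0.0148341.
Integral + boundary = 0.138022.
Order-1 term: 1/12 · (-0.000164379 − (-0.00925926)) = 0.000757907.
Partial sum through k=1: 0.138780.
Order-2 term: −1/720 · (-3.72883e-06 − (-0.00308642)) = -4.28152e-06.
Partial sum through k=2: 0.138776.
Order-3 term: 1/30240 · (-2.11465e-07 − (-0.00257202)) = 8.50465e-08.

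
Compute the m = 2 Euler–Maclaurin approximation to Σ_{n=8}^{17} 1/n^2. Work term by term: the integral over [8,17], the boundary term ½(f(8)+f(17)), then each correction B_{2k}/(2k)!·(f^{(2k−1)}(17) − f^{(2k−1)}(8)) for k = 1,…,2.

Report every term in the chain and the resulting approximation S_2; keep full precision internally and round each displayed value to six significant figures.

S_2 ≈ 0.0760097

∫_8^17 1/x^2 dx evaluates to 0.0661765.
½[f(8) + f(17)] = ½[0.0156250 + 0.00346021] = 0.00954260.
Running total after boundary: 0.0757191.
Correction k=1: B_{2}/2! · (f^{(1)}(17) − f^{(1)}(8)) = 1/12 · (-0.000407083 − (-0.00390625)) = 0.000291597.
After k=1: 0.0760107.
Correction k=2: B_{4}/4! · (f^{(3)}(17) − f^{(3)}(8)) = −1/720 · (-1.69031e-05 − (-0.000732422)) = -9.93776e-07.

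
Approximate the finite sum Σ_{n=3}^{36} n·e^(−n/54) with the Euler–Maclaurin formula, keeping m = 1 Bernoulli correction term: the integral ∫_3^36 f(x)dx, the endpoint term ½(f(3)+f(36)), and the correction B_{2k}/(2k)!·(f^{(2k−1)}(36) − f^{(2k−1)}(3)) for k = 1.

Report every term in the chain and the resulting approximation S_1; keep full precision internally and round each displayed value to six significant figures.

S_1 ≈ 427.056

∫_3^36 x·e^(−x/54) dx evaluates to 416.456.
Boundary: ½(f(3) + f(36)) = ½(2.83788 + 18.4830) = 10.6604.
Integral + boundary = 427.116.
Order-1 term: 1/12 · (0.171139 − 0.893406) = -0.0601889.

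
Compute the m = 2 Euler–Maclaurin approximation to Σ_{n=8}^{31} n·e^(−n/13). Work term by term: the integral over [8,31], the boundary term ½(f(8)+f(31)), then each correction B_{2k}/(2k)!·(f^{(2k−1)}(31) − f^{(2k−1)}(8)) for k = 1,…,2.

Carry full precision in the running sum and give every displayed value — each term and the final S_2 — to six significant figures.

S_2 ≈ 98.4048

Integral: ∫_8^31 x·e^(−x/13) dx = 94.8430.
Endpoint term: (f(8) + f(31))/2 = (4.32346 + 2.85586)/2 = 3.58966.
Running total after boundary: 98.4327.
Order-1 term: 1/12 · (-0.127557 − 0.207859) = -0.0279513.
After k=1: 98.4048.
Order-2 term: −1/720 · (0.000335455 − 0.00762559) = 1.01252e-05.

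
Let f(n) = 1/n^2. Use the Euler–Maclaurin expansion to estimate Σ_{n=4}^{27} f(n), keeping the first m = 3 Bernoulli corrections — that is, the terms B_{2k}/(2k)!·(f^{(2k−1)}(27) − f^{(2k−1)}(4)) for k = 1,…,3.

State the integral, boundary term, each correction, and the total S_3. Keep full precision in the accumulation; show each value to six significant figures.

S_3 ≈ 0.247463

The integral term ∫_4^27 1/x^2 dx = 0.212963.
Boundary: ½(f(4) + f(27)) = ½(0.0625000 + 0.00137174) = 0.0319359.
Running total after boundary: 0.244899.
Correction k=1: B_{2}/2! · (f^{(1)}(27) − f^{(1)}(4)) = 1/12 · (-0.000101611 − (-0.0312500)) = 0.00259570.
After k=1: 0.247495.
Correction k=2: B_{4}/4! · (f^{(3)}(27) − f^{(3)}(4)) = −1/720 · (-1.67260e-06 − (-0.0234375)) = -3.25498e-05.
After k=2: 0.247462.
Correction k=3: B_{6}/6! · (f^{(5)}(27) − f^{(5)}(4)) = 1/30240 · (-6.88313e-08 − (-0.0439453)) = 1.45322e-06.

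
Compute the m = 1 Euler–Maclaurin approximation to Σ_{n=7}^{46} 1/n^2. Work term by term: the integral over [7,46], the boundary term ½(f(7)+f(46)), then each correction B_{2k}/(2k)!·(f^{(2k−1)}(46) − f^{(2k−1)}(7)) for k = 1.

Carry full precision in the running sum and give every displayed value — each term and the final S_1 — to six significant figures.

Integral: ∫_7^46 1/x^2 dx = 0.121118.
Boundary: ½(f(7) + f(46)) = ½(0.0204082 + 0.000472590) = 0.0104404.
Integral + boundary = 0.131558.
Order-1 term: 1/12 · (-2.05474e-05 − (-0.00583090)) = 0.000484196.

S_1 ≈ 0.132043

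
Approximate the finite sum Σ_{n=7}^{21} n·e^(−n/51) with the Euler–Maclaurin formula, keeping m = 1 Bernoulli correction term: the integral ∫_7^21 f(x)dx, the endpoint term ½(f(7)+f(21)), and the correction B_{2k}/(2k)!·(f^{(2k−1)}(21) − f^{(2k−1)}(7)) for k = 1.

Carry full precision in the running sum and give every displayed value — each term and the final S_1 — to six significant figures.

S_1 ≈ 155.980

The integral term ∫_7^21 x·e^(−x/51) dx = 146.003.
Endpoint term: (f(7) + f(21))/2 = (6.10224 + 13.9121)/2 = 10.0072.
So far: 156.011.
k=1: B_{2}/(2)! × [f^{(1)}(21) − f^{(1)}(7)] = 1/12 × (0.389694 − 0.752096) = -0.0302002.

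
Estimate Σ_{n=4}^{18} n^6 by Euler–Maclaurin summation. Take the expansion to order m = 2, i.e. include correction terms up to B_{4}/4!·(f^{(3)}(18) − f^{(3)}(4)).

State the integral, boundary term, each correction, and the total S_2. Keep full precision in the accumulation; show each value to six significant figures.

∫_4^18 x^6 dx evaluates to 8.74577e+07.
Boundary: ½(f(4) + f(18)) = ½(4096.00 + 3.40122e+07) = 1.70082e+07.
Integral + boundary = 1.04466e+08.
Order-1 term: 1/12 · (1.13374e+07 − 6144.00) = 944272.
Partial sum through k=1: 1.05410e+08.
Order-2 term: −1/720 · (699840 − 7680.00) = -961.333.

S_2 ≈ 1.05409e+08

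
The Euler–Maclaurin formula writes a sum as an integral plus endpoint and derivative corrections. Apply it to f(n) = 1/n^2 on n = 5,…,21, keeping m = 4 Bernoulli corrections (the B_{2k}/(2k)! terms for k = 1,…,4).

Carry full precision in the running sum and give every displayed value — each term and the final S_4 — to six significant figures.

S_4 ≈ 0.174820

∫_5^21 1/x^2 dx evaluates to 0.152381.
½[f(5) + f(21)] = ½[0.0400000 + 0.00226757] = 0.0211338.
Running total after boundary: 0.173515.
Correction k=1: B_{2}/2! · (f^{(1)}(21) − f^{(1)}(5)) = 1/12 · (-0.000215959 − (-0.0160000)) = 0.00131534.
Partial sum through k=1: 0.174830.
Correction k=2: B_{4}/4! · (f^{(3)}(21) − f^{(3)}(5)) = −1/720 · (-5.87645e-06 − (-0.00768000)) = -1.06585e-05.
Partial sum through k=2: 0.174819.
Correction k=3: B_{6}/6! · (f^{(5)}(21) − f^{(5)}(5)) = 1/30240 · (-3.99758e-07 − (-0.00921600)) = 3.04749e-07.
Partial sum through k=3: 0.174820.
Correction k=4: B_{8}/8! · (f^{(7)}(21) − f^{(7)}(5)) = −1/1209600 · (-5.07630e-08 − (-0.0206438)) = -1.70666e-08.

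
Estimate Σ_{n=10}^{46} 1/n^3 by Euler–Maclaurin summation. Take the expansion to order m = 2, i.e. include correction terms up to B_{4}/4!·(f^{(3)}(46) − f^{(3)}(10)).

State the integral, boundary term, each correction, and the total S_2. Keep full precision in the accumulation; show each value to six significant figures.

S_2 ≈ 0.00529370

Integral: ∫_10^46 1/x^3 dx = 0.00476371.
Endpoint term: (f(10) + f(46))/2 = (0.00100000 + 1.02737e-05)/2 = 0.000505137.
So far: 0.00526884.
Order-1 term: 1/12 · (-6.70023e-07 − (-0.000300000)) = 2.49442e-05.
After k=1: 0.00529379.
Order-2 term: −1/720 · (-6.33292e-09 − (-6.00000e-05)) = -8.33245e-08.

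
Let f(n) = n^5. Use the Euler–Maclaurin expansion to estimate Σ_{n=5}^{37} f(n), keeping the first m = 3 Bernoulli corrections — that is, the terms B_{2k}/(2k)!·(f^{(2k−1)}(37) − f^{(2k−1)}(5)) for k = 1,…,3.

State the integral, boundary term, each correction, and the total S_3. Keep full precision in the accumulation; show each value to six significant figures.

Integral: ∫_5^37 x^5 dx = 4.27618e+08.
Endpoint term: (f(5) + f(37))/2 = (3125.00 + 6.93440e+07)/2 = 3.46735e+07.
Running total after boundary: 4.62292e+08.
Correction k=1: B_{2}/2! · (f^{(1)}(37) − f^{(1)}(5)) = 1/12 · (9.37080e+06 − 3125.00) = 780640.
Running total after k=1: 4.63073e+08.
Correction k=2: B_{4}/4! · (f^{(3)}(37) − f^{(3)}(5)) = −1/720 · (82140.0 − 1500.00) = -112.000.
Running total after k=2: 4.63073e+08.
Correction k=3: B_{6}/6! · (f^{(5)}(37) − f^{(5)}(5)) = 1/30240 · (120.000 − 120.000) = 0.00000.

S_3 ≈ 4.63073e+08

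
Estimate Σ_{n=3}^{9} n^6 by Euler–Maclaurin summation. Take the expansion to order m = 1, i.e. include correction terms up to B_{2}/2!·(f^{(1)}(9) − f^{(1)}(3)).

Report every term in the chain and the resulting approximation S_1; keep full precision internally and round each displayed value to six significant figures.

∫_3^9 x^6 dx evaluates to 682969.
Boundary: ½(f(3) + f(9)) = ½(729.000 + 531441) = 266085.
Integral + boundary = 949054.
Order-1 term: 1/12 · (354294 − 1458.00) = 29403.0.

S_1 ≈ 978457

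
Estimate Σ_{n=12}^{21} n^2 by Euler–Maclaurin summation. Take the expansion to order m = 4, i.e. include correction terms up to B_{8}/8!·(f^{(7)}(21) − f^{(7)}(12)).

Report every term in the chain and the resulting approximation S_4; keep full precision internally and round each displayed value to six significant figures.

Integral: ∫_12^21 x^2 dx = 2511.00.
½[f(12) + f(21)] = ½[144.000 + 441.000] = 292.500.
Running total after boundary: 2803.50.
k=1: B_{2}/(2)! × [f^{(1)}(21) − f^{(1)}(12)] = 1/12 × (42.0000 − 24.0000) = 1.50000.
Partial sum through k=1: 2805.00.
k=2: B_{4}/(4)! × [f^{(3)}(21) − f^{(3)}(12)] = −1/720 × (0.00000 − 0.00000) = 0.00000.
Partial sum through k=2: 2805.00.
k=3: B_{6}/(6)! × [f^{(5)}(21) − f^{(5)}(12)] = 1/30240 × (0.00000 − 0.00000) = 0.00000.
Partial sum through k=3: 2805.00.
k=4: B_{8}/(8)! × [f^{(7)}(21) − f^{(7)}(12)] = −1/1209600 × (0.00000 − 0.00000) = 0.00000.

S_4 ≈ 2805.00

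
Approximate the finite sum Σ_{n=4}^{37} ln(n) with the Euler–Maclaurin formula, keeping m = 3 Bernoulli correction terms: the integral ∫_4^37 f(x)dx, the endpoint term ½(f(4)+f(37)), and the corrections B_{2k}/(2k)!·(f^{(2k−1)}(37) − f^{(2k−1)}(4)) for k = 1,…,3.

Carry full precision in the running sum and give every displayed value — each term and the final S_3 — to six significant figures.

Integral: ∫_4^37 ln(x) dx = 95.0588.
½[f(4) + f(37)] = ½[1.38629 + 3.61092] = 2.49861.
Integral + boundary = 97.5574.
Order-1 term: 1/12 · (0.0270270 − 0.250000) = -0.0185811.
After k=1: 97.5388.
Order-2 term: −1/720 · (3.94843e-05 − 0.0312500) = 4.33479e-05.
After k=2: 97.5389.
Order-3 term: 1/30240 · (3.46101e-07 − 0.0234375) = -7.75038e-07.

S_3 ≈ 97.5389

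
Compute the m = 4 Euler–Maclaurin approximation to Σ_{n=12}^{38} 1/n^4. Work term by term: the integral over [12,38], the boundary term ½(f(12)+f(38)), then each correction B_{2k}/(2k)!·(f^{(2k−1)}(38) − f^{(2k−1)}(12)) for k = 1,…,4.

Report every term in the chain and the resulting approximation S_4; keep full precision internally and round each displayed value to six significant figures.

S_4 ≈ 0.000212510

Integral: ∫_12^38 1/x^4 dx = 0.000186826.
Endpoint term: (f(12) + f(38))/2 = (4.82253e-05 + 4.79585e-07)/2 = 2.43524e-05.
So far: 0.000211179.
Correction k=1: B_{2}/2! · (f^{(1)}(38) − f^{(1)}(12)) = 1/12 · (-5.04826e-08 − (-1.60751e-05)) = 1.33539e-06.
Partial sum through k=1: 0.000212514.
Correction k=2: B_{4}/4! · (f^{(3)}(38) − f^{(3)}(12)) = −1/720 · (-1.04881e-09 − (-3.34898e-06)) = -4.64990e-09.
Partial sum through k=2: 0.000212510.
Correction k=3: B_{6}/6! · (f^{(5)}(38) − f^{(5)}(12)) = 1/30240 · (-4.06740e-11 − (-1.30238e-06)) = 4.30668e-11.
Partial sum through k=3: 0.000212510.
Correction k=4: B_{8}/8! · (f^{(7)}(38) − f^{(7)}(12)) = −1/1209600 · (-2.53508e-12 − (-8.13988e-07)) = -6.72938e-13.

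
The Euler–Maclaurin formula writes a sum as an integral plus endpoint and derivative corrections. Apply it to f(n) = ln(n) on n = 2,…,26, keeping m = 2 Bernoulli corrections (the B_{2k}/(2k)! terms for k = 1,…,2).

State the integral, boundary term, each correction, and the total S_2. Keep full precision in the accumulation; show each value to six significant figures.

S_2 ≈ 61.2617

∫_2^26 ln(x) dx evaluates to 59.3242.
½[f(2) + f(26)] = ½[0.693147 + 3.25810] = 1.97562.
So far: 61.2998.
Correction k=1: B_{2}/2! · (f^{(1)}(26) − f^{(1)}(2)) = 1/12 · (0.0384615 − 0.500000) = -0.0384615.
Partial sum through k=1: 61.2614.
Correction k=2: B_{4}/4! · (f^{(3)}(26) − f^{(3)}(2)) = −1/720 · (0.000113792 − 0.250000) = 0.000347064.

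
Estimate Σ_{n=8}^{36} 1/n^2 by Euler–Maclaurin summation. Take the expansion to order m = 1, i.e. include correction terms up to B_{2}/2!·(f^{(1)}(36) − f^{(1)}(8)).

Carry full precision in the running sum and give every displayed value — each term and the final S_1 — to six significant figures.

∫_8^36 1/x^2 dx evaluates to 0.0972222.
½[f(8) + f(36)] = ½[0.0156250 + 0.000771605] = 0.00819830.
Running total after boundary: 0.105421.
Order-1 term: 1/12 · (-4.28669e-05 − (-0.00390625)) = 0.000321949.

S_1 ≈ 0.105742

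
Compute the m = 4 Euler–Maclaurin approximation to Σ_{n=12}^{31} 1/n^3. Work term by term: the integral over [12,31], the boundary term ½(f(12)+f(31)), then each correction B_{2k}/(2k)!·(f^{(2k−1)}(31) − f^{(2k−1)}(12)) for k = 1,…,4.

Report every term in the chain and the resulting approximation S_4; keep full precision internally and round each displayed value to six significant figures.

∫_12^31 1/x^3 dx evaluates to 0.00295193.
½[f(12) + f(31)] = ½[0.000578704 + 3.35672e-05] = 0.000306135.
So far: 0.00325807.
Order-1 term: 1/12 · (-3.24844e-06 − (-0.000144676)) = 1.17856e-05.
After k=1: 0.00326985.
Order-2 term: −1/720 · (-6.76054e-08 − (-2.00939e-05)) = -2.78143e-08.
After k=2: 0.00326982.
Order-3 term: 1/30240 · (-2.95466e-09 − (-5.86071e-06)) = 1.93709e-10.
After k=3: 0.00326982.
Order-4 term: −1/1209600 · (-2.21369e-10 − (-2.93036e-06)) = -2.42240e-12.

S_4 ≈ 0.00326982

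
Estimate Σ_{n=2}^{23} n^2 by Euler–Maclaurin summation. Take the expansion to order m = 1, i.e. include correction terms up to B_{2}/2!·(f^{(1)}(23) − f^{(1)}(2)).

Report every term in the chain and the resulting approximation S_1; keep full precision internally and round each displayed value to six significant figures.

S_1 ≈ 4323.00

The integral term ∫_2^23 x^2 dx = 4053.00.
½[f(2) + f(23)] = ½[4.00000 + 529.000] = 266.500.
Running total after boundary: 4319.50.
Correction k=1: B_{2}/2! · (f^{(1)}(23) − f^{(1)}(2)) = 1/12 · (46.0000 − 4.00000) = 3.50000.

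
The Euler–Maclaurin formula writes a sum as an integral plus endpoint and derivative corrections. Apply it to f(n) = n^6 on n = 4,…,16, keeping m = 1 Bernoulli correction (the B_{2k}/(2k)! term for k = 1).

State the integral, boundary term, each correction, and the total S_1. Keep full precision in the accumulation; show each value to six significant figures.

S_1 ≈ 4.72600e+07

Integral: ∫_4^16 x^6 dx = 3.83456e+07.
Boundary: ½(f(4) + f(16)) = ½(4096.00 + 1.67772e+07) = 8.39066e+06.
Integral + boundary = 4.67362e+07.
Order-1 term: 1/12 · (6.29146e+06 − 6144.00) = 523776.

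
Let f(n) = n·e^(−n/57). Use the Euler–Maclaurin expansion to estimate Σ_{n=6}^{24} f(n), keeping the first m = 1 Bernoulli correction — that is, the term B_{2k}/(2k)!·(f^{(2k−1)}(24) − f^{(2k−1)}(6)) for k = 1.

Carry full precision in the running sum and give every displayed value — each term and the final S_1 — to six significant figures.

Integral: ∫_6^24 x·e^(−x/57) dx = 201.821.
½[f(6) + f(24)] = ½[5.40053 + 15.7525] = 10.5765.
Running total after boundary: 212.398.
k=1: B_{2}/(2)! × [f^{(1)}(24) − f^{(1)}(6)] = 1/12 × (0.379995 − 0.805342) = -0.0354455.

S_1 ≈ 212.362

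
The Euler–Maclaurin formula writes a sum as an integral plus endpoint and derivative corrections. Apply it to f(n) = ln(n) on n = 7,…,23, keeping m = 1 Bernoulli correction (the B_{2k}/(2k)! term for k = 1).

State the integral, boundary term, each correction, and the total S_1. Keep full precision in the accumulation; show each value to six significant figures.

∫_7^23 ln(x) dx evaluates to 42.4950.
½[f(7) + f(23)] = ½[1.94591 + 3.13549] = 2.54070.
Integral + boundary = 45.0357.
Order-1 term: 1/12 · (0.0434783 − 0.142857) = -0.00828157.

S_1 ≈ 45.0274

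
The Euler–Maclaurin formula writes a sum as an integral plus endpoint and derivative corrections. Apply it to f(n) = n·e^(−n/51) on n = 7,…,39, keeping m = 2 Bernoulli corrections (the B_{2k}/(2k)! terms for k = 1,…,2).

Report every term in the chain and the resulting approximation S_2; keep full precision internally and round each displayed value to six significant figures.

∫_7^39 x·e^(−x/51) dx evaluates to 442.120.
½[f(7) + f(39)] = ½[6.10224 + 18.1534] = 12.1278.
Integral + boundary = 454.247.
Correction k=1: B_{2}/2! · (f^{(1)}(39) − f^{(1)}(7)) = 1/12 · (0.109523 − 0.752096) = -0.0535478.
Running total after k=1: 454.194.
Correction k=2: B_{4}/4! · (f^{(3)}(39) − f^{(3)}(7)) = −1/720 · (0.000400025 − 0.000959474) = 7.77013e-07.

S_2 ≈ 454.194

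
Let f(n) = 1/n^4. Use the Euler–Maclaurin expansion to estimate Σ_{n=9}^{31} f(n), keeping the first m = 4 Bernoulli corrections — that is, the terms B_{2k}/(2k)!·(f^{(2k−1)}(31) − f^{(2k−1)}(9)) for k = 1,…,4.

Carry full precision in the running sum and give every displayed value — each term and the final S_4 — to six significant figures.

S_4 ≈ 0.000528407

Integral: ∫_9^31 1/x^4 dx = 0.000446058.
Endpoint term: (f(9) + f(31))/2 = (0.000152416 + 1.08281e-06)/2 = 7.67493e-05.
Integral + boundary = 0.000522808.
k=1: B_{2}/(2)! × [f^{(1)}(31) − f^{(1)}(9)] = 1/12 × (-1.39718e-07 − (-6.77404e-05)) = 5.63339e-06.
Partial sum through k=1: 0.000528441.
k=2: B_{4}/(4)! × [f^{(3)}(31) − f^{(3)}(9)] = −1/720 × (-4.36164e-09 − (-2.50890e-05)) = -3.48398e-08.
Partial sum through k=2: 0.000528406.
k=3: B_{6}/(6)! × [f^{(5)}(31) − f^{(5)}(9)] = 1/30240 × (-2.54164e-10 − (-1.73455e-05)) = 5.73586e-10.
Partial sum through k=3: 0.000528407.
k=4: B_{8}/(8)! × [f^{(7)}(31) − f^{(7)}(9)] = −1/1209600 × (-2.38031e-11 − (-1.92728e-05)) = -1.59332e-11.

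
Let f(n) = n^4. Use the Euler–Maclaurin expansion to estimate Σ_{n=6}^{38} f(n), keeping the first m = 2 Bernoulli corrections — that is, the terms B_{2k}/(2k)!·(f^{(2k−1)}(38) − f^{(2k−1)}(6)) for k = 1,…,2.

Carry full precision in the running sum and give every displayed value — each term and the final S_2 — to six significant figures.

S_2 ≈ 1.69069e+07

The integral term ∫_6^38 x^4 dx = 1.58455e+07.
Endpoint term: (f(6) + f(38))/2 = (1296.00 + 2.08514e+06)/2 = 1.04322e+06.
So far: 1.68887e+07.
Correction k=1: B_{2}/2! · (f^{(1)}(38) − f^{(1)}(6)) = 1/12 · (219488 − 864.000) = 18218.7.
After k=1: 1.69069e+07.
Correction k=2: B_{4}/4! · (f^{(3)}(38) − f^{(3)}(6)) = −1/720 · (912.000 − 144.000) = -1.06667.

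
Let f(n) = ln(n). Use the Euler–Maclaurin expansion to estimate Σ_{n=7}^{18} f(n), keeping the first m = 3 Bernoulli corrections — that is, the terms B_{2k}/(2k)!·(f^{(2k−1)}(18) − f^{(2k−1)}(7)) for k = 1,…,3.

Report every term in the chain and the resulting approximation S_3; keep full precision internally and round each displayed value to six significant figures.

Integral: ∫_7^18 ln(x) dx = 27.4053.
Endpoint term: (f(7) + f(18))/2 = (1.94591 + 2.89037)/2 = 2.41814.
So far: 29.8235.
Correction k=1: B_{2}/2! · (f^{(1)}(18) − f^{(1)}(7)) = 1/12 · (0.0555556 − 0.142857) = -0.00727513.
Running total after k=1: 29.8162.
Correction k=2: B_{4}/4! · (f^{(3)}(18) − f^{(3)}(7)) = −1/720 · (0.000342936 − 0.00583090) = 7.62218e-06.
Running total after k=2: 29.8162.
Correction k=3: B_{6}/6! · (f^{(5)}(18) − f^{(5)}(7)) = 1/30240 · (1.27013e-05 − 0.00142798) = -4.68014e-08.

S_3 ≈ 29.8162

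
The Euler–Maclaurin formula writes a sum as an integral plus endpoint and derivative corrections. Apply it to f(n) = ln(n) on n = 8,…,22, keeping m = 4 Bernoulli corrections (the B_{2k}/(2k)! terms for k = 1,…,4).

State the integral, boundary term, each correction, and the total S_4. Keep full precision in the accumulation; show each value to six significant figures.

S_4 ≈ 39.9460

Integral: ∫_8^22 ln(x) dx = 37.3674.
Boundary: ½(f(8) + f(22)) = ½(2.07944 + 3.09104) = 2.58524.
Integral + boundary = 39.9526.
k=1: B_{2}/(2)! × [f^{(1)}(22) − f^{(1)}(8)] = 1/12 × (0.0454545 − 0.125000) = -0.00662879.
After k=1: 39.9460.
k=2: B_{4}/(4)! × [f^{(3)}(22) − f^{(3)}(8)] = −1/720 × (0.000187829 − 0.00390625) = 5.16447e-06.
After k=2: 39.9460.
k=3: B_{6}/(6)! × [f^{(5)}(22) − f^{(5)}(8)] = 1/30240 × (4.65691e-06 − 0.000732422) = -2.40663e-08.
After k=3: 39.9460.
k=4: B_{8}/(8)! × [f^{(7)}(22) − f^{(7)}(8)] = −1/1209600 × (2.88651e-07 − 0.000343323) = 2.83593e-10.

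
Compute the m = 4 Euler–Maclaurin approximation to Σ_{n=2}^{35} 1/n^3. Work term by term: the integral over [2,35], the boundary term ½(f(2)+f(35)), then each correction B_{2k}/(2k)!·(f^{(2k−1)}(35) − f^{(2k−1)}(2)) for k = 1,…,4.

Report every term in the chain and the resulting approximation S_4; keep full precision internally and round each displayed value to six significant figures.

S_4 ≈ 0.201605

Integral: ∫_2^35 1/x^3 dx = 0.124592.
Boundary: ½(f(2) + f(35)) = ½(0.125000 + 2.33236e-05) = 0.0625117.
So far: 0.187103.
Correction k=1: B_{2}/2! · (f^{(1)}(35) − f^{(1)}(2)) = 1/12 · (-1.99917e-06 − (-0.187500)) = 0.0156248.
After k=1: 0.202728.
Correction k=2: B_{4}/4! · (f^{(3)}(35) − f^{(3)}(2)) = −1/720 · (-3.26395e-08 − (-0.937500)) = -0.00130208.
After k=2: 0.201426.
Correction k=3: B_{6}/6! · (f^{(5)}(35) − f^{(5)}(2)) = 1/30240 · (-1.11907e-09 − (-9.84375)) = 0.000325521.
After k=3: 0.201752.
Correction k=4: B_{8}/8! · (f^{(7)}(35) − f^{(7)}(2)) = −1/1209600 · (-6.57737e-11 − (-177.188)) = -0.000146484.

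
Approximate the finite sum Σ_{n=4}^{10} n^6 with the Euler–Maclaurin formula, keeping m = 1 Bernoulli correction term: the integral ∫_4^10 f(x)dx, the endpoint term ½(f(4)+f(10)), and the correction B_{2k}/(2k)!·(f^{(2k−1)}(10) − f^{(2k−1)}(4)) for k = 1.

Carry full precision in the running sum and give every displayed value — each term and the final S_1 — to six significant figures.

The integral term ∫_4^10 x^6 dx = 1.42623e+06.
½[f(4) + f(10)] = ½[4096.00 + 1.00000e+06] = 502048.
Integral + boundary = 1.92828e+06.
Order-1 term: 1/12 · (600000 − 6144.00) = 49488.0.

S_1 ≈ 1.97777e+06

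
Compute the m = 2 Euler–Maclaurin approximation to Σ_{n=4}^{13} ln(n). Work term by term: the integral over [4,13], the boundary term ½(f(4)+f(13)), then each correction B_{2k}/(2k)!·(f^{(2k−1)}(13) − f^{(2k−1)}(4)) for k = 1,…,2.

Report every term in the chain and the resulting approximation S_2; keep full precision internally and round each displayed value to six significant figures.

S_2 ≈ 20.7604

The integral term ∫_4^13 ln(x) dx = 18.7992.
½[f(4) + f(13)] = ½[1.38629 + 2.56495] = 1.97562.
Integral + boundary = 20.7748.
Order-1 term: 1/12 · (0.0769231 − 0.250000) = -0.0144231.
Running total after k=1: 20.7604.
Order-2 term: −1/720 · (0.000910332 − 0.0312500) = 4.21384e-05.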